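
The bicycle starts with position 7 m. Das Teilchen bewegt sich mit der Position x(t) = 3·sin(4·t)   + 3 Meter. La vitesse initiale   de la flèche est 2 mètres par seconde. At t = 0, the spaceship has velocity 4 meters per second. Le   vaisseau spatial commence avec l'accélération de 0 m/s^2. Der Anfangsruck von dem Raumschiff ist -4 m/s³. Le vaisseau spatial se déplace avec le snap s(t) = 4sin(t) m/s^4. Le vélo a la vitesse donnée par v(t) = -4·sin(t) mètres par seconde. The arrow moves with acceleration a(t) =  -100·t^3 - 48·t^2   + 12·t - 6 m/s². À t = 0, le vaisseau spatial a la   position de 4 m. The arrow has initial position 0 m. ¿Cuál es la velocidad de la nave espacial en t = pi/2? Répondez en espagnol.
Debemos encontrar la integral de nuestra ecuación del snap s(t) = 4·sin(t) 3 veces. La antiderivada del snap es la sacudida. Usando j(0) = -4, obtenemos j(t) = -4·cos(t). La integral de la sacudida es la aceleración. Usando a(0) = 0, obtenemos a(t) = -4·sin(t). Tomando ∫a(t)dt y aplicando v(0) = 4, encontramos v(t) = 4·cos(t). Tenemos la velocidad v(t) = 4·cos(t). Sustituyendo t = pi/2: v(pi/2) = 0.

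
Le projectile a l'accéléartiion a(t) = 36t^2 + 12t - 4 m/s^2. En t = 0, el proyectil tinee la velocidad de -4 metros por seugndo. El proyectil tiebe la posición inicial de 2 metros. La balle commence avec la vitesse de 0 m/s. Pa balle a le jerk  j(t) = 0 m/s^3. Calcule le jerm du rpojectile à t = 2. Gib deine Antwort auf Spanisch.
Para resolver esto, necesitamos tomar 1 derivada de nuestra ecuación de la aceleración a(t) = 36·t^2 + 12·t - 4. Derivando la aceleración, obtenemos la sacudida: j(t) = 72·t + 12. Usando j(t) = 72·t + 12 y sustituyendo t = 2, encontramos j = 156.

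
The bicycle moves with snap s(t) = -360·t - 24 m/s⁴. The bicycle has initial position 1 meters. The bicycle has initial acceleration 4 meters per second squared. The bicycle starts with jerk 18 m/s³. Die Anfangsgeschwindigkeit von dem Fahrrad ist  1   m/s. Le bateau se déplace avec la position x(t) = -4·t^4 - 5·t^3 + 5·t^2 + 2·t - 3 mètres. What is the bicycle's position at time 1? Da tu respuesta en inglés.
Starting from snap s(t) = -360·t - 24, we take 4 integrals. Integrating snap and using the initial condition j(0) = 18, we get j(t) = -180·t^2 - 24·t + 18. Taking ∫j(t)dt and applying a(0) = 4, we find a(t) = -60·t^3 - 12·t^2 + 18·t + 4. Taking ∫a(t)dt and applying v(0) = 1, we find v(t) = -15·t^4 - 4·t^3 + 9·t^2 + 4·t + 1. Taking ∫v(t)dt and applying x(0) = 1, we find x(t) = -3·t^5 - t^4 + 3·t^3 + 2·t^2 + t + 1. Using x(t) = -3·t^5 - t^4 + 3·t^3 + 2·t^2 + t + 1 and substituting t = 1, we find x = 3.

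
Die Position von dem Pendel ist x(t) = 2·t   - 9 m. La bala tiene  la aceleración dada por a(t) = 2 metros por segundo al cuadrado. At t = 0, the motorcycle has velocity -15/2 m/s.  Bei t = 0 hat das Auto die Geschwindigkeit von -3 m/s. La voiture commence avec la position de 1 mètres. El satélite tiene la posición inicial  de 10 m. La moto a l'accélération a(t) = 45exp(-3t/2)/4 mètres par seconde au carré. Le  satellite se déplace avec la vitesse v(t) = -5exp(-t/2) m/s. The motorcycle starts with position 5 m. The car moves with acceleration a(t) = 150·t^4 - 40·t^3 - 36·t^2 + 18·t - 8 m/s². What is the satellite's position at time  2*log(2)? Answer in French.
Pour résoudre ceci, nous devons prendre 1 intégrale de notre équation de la vitesse v(t) = -5·exp(-t/2). En prenant ∫v(t)dt et en appliquant x(0) = 10, nous trouvons x(t) = 10·exp(-t/2). Nous avons la position x(t) = 10·exp(-t/2). En substituant t = 2*log(2): x(2*log(2)) = 5.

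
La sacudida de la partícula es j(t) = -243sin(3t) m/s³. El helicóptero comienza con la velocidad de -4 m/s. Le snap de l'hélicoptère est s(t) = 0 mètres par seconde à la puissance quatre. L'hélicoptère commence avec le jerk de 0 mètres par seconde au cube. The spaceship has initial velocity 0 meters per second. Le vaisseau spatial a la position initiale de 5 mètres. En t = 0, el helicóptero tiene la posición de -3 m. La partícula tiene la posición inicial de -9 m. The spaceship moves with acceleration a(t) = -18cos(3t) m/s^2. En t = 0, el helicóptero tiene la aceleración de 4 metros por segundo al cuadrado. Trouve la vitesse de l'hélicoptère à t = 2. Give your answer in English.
To solve this, we need to take 3 antiderivatives of our snap equation s(t) = 0. Taking ∫s(t)dt and applying j(0) = 0, we find j(t) = 0. The integral of jerk, with a(0) = 4, gives acceleration: a(t) = 4. The antiderivative of acceleration, with v(0) = -4, gives velocity: v(t) = 4·t - 4. We have velocity v(t) = 4·t - 4. Substituting t = 2: v(2) = 4.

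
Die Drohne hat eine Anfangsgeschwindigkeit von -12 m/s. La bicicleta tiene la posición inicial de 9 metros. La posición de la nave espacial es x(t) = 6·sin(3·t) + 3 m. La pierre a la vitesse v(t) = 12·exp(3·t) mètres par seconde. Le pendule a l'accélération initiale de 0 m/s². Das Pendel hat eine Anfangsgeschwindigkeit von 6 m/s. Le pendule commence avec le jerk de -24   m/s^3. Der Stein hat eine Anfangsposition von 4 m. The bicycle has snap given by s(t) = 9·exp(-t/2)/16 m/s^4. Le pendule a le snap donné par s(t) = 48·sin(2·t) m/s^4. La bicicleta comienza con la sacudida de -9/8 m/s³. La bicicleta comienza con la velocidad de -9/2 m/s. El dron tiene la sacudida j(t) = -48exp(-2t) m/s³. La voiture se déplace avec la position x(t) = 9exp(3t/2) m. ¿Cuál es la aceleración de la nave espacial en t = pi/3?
Debemos derivar nuestra ecuación de la posición x(t) = 6·sin(3·t) + 3 2 veces. La derivada de la posición da la velocidad: v(t) = 18·cos(3·t). Derivando la velocidad, obtenemos la aceleración: a(t) = -54·sin(3·t). Tenemos la aceleración a(t) = -54·sin(3·t). Sustituyendo t = pi/3: a(pi/3) = 0.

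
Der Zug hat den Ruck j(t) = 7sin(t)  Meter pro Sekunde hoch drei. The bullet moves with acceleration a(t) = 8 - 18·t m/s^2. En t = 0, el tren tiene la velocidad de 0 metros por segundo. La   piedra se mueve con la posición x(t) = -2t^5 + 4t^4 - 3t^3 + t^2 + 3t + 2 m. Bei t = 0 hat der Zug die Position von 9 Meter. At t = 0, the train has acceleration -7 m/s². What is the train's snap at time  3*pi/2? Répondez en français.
Pour résoudre ceci, nous devons prendre 1 dérivée de notre équation du jerk j(t) = 7·sin(t). En prenant d/dt de j(t), nous trouvons s(t) = 7·cos(t). De l'équation du snap s(t) = 7·cos(t), nous substituons t = 3*pi/2 pour obtenir s = 0.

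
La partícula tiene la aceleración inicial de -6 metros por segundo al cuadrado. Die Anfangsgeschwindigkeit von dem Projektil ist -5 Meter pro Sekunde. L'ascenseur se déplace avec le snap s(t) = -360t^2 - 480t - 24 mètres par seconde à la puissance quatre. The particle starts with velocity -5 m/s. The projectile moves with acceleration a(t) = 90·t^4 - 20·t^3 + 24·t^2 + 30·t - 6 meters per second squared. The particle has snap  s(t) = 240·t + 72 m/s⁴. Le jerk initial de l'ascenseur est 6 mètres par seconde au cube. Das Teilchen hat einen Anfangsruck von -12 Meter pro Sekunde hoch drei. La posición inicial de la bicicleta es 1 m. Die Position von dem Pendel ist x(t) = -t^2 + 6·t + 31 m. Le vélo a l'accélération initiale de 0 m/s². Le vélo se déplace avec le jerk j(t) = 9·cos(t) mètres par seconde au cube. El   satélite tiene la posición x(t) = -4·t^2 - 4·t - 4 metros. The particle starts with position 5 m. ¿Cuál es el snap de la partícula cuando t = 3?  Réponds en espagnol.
Usando s(t) = 240·t + 72 y sustituyendo t = 3, encontramos s = 792.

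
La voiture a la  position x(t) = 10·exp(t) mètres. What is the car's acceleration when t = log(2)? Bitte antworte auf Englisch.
We must differentiate our position equation x(t) = 10·exp(t) 2 times. The derivative of position gives velocity: v(t) = 10·exp(t). The derivative of velocity gives acceleration: a(t) = 10·exp(t). Using a(t) = 10·exp(t) and substituting t = log(2), we find a = 20.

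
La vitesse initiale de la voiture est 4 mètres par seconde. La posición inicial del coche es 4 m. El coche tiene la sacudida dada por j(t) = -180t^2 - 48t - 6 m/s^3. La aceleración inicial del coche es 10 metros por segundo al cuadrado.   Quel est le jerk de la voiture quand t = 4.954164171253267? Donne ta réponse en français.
Nous avons le jerk j(t) = -180·t^2 - 48·t - 6. En substituant t = 4.954164171253267: j(4.954164171253267) = -4661.67355465148.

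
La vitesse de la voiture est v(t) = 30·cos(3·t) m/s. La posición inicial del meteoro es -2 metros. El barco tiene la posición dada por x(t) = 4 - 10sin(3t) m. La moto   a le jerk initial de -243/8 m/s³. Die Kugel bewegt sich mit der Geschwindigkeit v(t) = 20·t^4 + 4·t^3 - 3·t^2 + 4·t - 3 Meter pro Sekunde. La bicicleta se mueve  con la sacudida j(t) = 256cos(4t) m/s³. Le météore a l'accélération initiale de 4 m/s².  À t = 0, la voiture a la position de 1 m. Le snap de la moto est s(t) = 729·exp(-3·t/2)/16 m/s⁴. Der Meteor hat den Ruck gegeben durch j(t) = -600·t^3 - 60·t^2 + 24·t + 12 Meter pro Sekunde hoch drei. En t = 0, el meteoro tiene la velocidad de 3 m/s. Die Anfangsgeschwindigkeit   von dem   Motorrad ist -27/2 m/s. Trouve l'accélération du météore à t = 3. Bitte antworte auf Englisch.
Starting from jerk j(t) = -600·t^3 - 60·t^2 + 24·t + 12, we take 1 antiderivative. Finding the integral of j(t) and using a(0) = 4: a(t) = -150·t^4 - 20·t^3 + 12·t^2 + 12·t + 4. From the given acceleration equation a(t) = -150·t^4 - 20·t^3 + 12·t^2 + 12·t + 4, we substitute t = 3 to get a = -12542.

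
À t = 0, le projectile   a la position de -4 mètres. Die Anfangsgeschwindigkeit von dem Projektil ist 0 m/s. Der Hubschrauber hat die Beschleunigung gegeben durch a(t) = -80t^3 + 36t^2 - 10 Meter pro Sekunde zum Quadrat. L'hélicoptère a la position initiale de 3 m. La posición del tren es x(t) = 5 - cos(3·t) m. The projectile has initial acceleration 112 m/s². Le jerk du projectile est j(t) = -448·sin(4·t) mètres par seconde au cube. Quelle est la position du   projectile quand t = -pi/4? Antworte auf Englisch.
To solve this, we need to take 3 antiderivatives of our jerk equation j(t) = -448·sin(4·t). Finding the integral of j(t) and using a(0) = 112: a(t) = 112·cos(4·t). Finding the integral of a(t) and using v(0) = 0: v(t) = 28·sin(4·t). Integrating velocity and using the initial condition x(0) = -4, we get x(t) = 3 - 7·cos(4·t). We have position x(t) = 3 - 7·cos(4·t). Substituting t = -pi/4: x(-pi/4) = 10.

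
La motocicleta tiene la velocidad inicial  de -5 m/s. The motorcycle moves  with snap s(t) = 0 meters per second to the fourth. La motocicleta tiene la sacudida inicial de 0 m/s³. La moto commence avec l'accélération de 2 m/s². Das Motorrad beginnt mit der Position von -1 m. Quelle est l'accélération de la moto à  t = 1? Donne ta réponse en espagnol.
Debemos encontrar la antiderivada de nuestra ecuación del snap s(t) = 0 2 veces. La integral del snap es la sacudida. Usando j(0) = 0, obtenemos j(t) = 0. La integral de la sacudida, con a(0) = 2, da la aceleración: a(t) = 2. De la ecuación de la aceleración a(t) = 2, sustituimos t = 1 para obtener a = 2.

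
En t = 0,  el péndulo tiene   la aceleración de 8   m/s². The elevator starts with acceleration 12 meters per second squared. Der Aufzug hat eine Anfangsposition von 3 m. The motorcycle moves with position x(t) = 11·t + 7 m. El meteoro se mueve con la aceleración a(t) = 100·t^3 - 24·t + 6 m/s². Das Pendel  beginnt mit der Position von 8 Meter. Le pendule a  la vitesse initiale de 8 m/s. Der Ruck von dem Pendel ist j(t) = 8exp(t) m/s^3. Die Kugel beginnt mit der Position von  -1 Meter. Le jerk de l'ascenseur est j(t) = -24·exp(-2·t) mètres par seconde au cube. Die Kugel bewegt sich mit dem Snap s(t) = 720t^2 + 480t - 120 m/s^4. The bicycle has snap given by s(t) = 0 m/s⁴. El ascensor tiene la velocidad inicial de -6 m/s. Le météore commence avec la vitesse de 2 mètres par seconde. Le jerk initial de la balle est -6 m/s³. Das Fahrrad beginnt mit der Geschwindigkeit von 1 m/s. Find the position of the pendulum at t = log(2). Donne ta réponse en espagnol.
Para resolver esto, necesitamos tomar 3 integrales de nuestra ecuación de la sacudida j(t) = 8·exp(t). Integrando la sacudida y usando la condición inicial a(0) = 8, obtenemos a(t) = 8·exp(t). La integral de la aceleración es la velocidad. Usando v(0) = 8, obtenemos v(t) = 8·exp(t). La integral de la velocidad es la posición. Usando x(0) = 8, obtenemos x(t) = 8·exp(t). Tenemos la posición x(t) = 8·exp(t). Sustituyendo t = log(2): x(log(2)) = 16.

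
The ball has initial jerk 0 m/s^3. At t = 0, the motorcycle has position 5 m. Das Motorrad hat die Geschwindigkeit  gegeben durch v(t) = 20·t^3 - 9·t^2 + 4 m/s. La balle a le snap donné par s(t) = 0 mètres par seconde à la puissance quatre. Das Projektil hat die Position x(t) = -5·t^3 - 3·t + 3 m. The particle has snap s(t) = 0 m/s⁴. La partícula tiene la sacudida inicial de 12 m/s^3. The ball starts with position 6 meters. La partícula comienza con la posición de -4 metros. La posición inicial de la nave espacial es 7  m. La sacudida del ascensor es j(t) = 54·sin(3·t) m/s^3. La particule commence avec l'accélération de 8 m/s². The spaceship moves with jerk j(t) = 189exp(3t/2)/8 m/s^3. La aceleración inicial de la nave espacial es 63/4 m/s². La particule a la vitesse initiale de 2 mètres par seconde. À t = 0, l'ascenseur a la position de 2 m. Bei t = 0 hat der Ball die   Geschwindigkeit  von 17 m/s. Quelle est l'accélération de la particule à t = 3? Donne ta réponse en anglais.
Starting from snap s(t) = 0, we take 2 antiderivatives. Taking ∫s(t)dt and applying j(0) = 12, we find j(t) = 12. The antiderivative of jerk, with a(0) = 8, gives acceleration: a(t) = 12·t + 8. From the given acceleration equation a(t) = 12·t + 8, we substitute t = 3 to get a = 44.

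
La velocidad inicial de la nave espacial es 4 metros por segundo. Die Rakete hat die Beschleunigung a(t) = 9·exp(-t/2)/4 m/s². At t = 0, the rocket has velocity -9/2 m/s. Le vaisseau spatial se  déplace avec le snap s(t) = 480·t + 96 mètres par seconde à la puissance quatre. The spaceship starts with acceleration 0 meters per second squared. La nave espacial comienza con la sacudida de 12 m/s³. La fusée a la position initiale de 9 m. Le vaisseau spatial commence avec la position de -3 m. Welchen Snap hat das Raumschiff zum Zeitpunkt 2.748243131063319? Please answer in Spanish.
Tenemos el snap s(t) = 480·t + 96. Sustituyendo t = 2.748243131063319: s(2.748243131063319) = 1415.15670291039.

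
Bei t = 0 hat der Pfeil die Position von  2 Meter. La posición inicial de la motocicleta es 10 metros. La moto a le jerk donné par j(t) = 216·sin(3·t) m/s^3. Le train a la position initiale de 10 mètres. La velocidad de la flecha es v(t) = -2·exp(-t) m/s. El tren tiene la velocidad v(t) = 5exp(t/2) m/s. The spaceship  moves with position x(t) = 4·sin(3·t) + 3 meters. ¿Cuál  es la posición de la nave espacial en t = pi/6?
Tenemos la posición x(t) = 4·sin(3·t) + 3. Sustituyendo t = pi/6: x(pi/6) = 7.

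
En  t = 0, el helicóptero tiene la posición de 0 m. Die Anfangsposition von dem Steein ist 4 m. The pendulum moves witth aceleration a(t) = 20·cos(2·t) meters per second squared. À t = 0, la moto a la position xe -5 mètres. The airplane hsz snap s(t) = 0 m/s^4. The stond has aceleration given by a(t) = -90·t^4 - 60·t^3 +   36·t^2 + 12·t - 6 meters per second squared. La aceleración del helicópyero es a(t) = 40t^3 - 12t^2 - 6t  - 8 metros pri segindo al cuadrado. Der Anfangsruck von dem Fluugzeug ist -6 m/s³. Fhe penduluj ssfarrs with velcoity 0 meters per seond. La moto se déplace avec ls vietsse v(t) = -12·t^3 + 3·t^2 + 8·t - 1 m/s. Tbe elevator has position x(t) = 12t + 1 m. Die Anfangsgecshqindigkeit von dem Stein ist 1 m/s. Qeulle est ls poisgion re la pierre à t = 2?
Nous devons trouver la primitive de notre équation de l'accélération a(t) = -90·t^4 - 60·t^3 + 36·t^2 + 12·t - 6 2 fois. En prenant ∫a(t)dt et en appliquant v(0) = 1, nous trouvons v(t) = -18·t^5 - 15·t^4 + 12·t^3 + 6·t^2 - 6·t + 1. En prenant ∫v(t)dt et en appliquant x(0) = 4, nous trouvons x(t) = -3·t^6 - 3·t^5 + 3·t^4 + 2·t^3 - 3·t^2 + t + 4. De l'équation de la position x(t) = -3·t^6 - 3·t^5 + 3·t^4 + 2·t^3 - 3·t^2 + t + 4, nous substituons t = 2 pour obtenir x = -230.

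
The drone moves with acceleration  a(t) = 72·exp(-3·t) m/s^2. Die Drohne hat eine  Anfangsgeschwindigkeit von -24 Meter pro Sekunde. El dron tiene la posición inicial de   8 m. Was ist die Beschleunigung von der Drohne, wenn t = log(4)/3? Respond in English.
From the given acceleration equation a(t) = 72·exp(-3·t), we substitute t = log(4)/3 to get a = 18.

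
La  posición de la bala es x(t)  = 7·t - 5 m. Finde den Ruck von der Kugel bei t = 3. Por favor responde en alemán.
Um dies zu lösen, müssen wir 3 Ableitungen unserer Gleichung für die Position x(t) = 7·t - 5 nehmen. Die Ableitung von der Position ergibt die Geschwindigkeit: v(t) = 7. Mit d/dt von v(t) finden wir a(t) = 0. Mit d/dt von a(t) finden wir j(t) = 0. Wir haben den Ruck j(t) = 0. Durch Einsetzen von t = 3: j(3) = 0.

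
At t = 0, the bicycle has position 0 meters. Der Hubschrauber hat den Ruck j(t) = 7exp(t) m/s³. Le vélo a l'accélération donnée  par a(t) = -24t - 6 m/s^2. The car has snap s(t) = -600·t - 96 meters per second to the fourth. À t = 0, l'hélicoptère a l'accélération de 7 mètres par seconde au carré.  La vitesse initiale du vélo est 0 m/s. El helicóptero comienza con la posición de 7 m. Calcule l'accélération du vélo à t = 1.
En utilisant a(t) = -24·t - 6 et en substituant t = 1, nous trouvons a = -30.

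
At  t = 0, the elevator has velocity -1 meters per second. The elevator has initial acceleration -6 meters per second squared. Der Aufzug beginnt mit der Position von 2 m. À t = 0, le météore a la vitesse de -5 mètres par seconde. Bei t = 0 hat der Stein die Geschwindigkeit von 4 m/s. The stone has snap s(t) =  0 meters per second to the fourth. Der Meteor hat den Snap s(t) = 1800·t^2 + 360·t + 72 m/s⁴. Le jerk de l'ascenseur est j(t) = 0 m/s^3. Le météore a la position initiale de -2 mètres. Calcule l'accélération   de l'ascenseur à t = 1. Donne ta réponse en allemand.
Wir müssen unsere Gleichung für den Ruck j(t) = 0 1-mal integrieren. Mit ∫j(t)dt und Anwendung von a(0) = -6, finden wir a(t) = -6. Wir haben die Beschleunigung a(t) = -6. Durch Einsetzen von t = 1: a(1) = -6.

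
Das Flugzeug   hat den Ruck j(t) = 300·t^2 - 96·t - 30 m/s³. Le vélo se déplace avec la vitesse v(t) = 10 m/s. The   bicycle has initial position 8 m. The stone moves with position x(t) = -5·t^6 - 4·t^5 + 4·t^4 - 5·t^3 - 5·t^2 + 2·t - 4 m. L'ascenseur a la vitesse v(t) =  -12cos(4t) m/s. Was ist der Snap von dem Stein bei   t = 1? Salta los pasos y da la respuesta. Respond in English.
The snap at t = 1 is s = -2184.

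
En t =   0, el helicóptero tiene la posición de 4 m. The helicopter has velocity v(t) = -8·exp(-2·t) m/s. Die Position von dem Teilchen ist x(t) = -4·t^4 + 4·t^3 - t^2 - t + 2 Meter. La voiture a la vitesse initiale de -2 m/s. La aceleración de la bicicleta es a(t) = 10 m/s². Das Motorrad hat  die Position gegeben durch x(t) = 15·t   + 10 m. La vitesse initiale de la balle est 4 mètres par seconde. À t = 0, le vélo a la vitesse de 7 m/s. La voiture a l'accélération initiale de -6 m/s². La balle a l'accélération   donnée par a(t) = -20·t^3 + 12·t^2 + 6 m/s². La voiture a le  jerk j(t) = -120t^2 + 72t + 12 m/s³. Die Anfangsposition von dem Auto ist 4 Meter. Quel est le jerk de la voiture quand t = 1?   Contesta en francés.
De l'équation du jerk j(t) = -120·t^2 + 72·t + 12, nous substituons t = 1 pour obtenir j = -36.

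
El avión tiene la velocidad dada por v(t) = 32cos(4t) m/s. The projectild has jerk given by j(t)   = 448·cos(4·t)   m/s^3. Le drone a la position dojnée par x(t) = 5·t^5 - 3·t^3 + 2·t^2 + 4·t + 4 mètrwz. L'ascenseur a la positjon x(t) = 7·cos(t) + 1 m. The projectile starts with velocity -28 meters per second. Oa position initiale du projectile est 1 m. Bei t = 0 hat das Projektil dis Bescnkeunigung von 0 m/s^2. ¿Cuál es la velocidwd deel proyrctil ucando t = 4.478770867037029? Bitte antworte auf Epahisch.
Para resolver esto, necesitamos tomar 2 antiderivadas de nuestra ecuación de la sacudida j(t) = 448·cos(4·t). La antiderivada de la sacudida, con a(0) = 0, da la aceleración: a(t) = 112·sin(4·t). La antiderivada de la aceleración es la velocidad. Usando v(0) = -28, obtenemos v(t) = -28·cos(4·t). De la ecuación de la velocidad v(t) = -28·cos(4·t), sustituimos t = 4.478770867037029 para obtener v = -16.6387986026775.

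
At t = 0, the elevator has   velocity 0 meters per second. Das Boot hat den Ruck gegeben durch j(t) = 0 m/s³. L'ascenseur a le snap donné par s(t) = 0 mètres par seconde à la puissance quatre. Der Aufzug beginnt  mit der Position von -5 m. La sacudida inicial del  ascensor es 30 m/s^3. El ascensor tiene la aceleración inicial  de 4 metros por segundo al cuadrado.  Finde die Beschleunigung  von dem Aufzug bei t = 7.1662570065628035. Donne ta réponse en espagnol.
Partiendo del snap s(t) = 0, tomamos 2 antiderivadas. Integrando el snap y usando la condición inicial j(0) = 30, obtenemos j(t) = 30. Tomando ∫j(t)dt y aplicando a(0) = 4, encontramos a(t) = 30·t + 4. De la ecuación de la aceleración a(t) = 30·t + 4, sustituimos t = 7.1662570065628035 para obtener a = 218.987710196884.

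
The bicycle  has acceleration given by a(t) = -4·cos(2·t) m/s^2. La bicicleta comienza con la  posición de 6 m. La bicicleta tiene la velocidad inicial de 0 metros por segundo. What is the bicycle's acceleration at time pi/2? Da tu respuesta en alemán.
Wir haben die Beschleunigung a(t) = -4·cos(2·t). Durch Einsetzen von t = pi/2: a(pi/2) = 4.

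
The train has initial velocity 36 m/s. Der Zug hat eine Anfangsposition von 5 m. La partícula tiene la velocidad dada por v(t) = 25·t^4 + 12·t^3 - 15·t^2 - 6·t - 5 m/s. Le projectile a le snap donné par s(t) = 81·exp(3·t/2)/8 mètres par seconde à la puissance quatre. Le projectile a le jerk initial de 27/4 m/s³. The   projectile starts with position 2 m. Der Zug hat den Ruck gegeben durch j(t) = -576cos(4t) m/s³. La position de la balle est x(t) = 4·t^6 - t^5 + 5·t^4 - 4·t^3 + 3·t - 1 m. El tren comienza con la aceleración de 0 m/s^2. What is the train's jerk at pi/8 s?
From the given jerk equation j(t) = -576·cos(4·t), we substitute t = pi/8 to get j = 0.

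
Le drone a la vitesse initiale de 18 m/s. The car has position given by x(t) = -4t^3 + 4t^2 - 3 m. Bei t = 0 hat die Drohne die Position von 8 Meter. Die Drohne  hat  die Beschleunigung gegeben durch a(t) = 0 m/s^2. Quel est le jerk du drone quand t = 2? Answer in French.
En partant de l'accélération a(t) = 0, nous prenons 1 dérivée. En dérivant l'accélération, nous obtenons le jerk: j(t) = 0. Nous avons le jerk j(t) = 0. En substituant t = 2: j(2) = 0.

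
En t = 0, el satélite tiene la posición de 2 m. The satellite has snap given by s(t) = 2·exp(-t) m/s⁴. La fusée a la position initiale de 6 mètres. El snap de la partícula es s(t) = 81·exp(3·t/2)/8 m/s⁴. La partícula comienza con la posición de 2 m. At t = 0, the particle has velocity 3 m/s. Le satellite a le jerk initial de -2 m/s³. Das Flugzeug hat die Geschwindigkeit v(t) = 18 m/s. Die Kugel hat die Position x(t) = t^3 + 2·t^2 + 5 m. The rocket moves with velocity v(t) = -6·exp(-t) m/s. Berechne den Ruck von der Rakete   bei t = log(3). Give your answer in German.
Wir müssen unsere Gleichung für die Geschwindigkeit v(t) = -6·exp(-t) 2-mal ableiten. Durch Ableiten von der Geschwindigkeit erhalten wir die Beschleunigung: a(t) = 6·exp(-t). Durch Ableiten von der Beschleunigung erhalten wir den Ruck: j(t) = -6·exp(-t). Aus der Gleichung für den Ruck j(t) = -6·exp(-t), setzen wir t = log(3) ein und erhalten j = -2.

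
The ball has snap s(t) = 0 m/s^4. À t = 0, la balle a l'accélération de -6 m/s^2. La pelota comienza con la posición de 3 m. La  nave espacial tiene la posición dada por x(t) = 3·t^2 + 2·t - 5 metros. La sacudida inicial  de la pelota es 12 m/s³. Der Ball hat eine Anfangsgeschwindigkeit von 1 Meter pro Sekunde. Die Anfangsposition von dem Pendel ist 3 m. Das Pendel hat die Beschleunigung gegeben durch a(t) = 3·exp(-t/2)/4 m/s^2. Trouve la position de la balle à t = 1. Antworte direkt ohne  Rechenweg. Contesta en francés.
La position à t = 1 est x = 3.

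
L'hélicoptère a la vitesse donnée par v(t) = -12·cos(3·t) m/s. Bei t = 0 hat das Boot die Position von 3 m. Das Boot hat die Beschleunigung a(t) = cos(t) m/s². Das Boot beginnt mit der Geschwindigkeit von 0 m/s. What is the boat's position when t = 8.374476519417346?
We need to integrate our acceleration equation a(t) = cos(t) 2 times. Taking ∫a(t)dt and applying v(0) = 0, we find v(t) = sin(t). The integral of velocity, with x(0) = 3, gives position: x(t) = 4 - cos(t). We have position x(t) = 4 - cos(t). Substituting t = 8.374476519417346: x(8.374476519417346) = 4.49730954805941.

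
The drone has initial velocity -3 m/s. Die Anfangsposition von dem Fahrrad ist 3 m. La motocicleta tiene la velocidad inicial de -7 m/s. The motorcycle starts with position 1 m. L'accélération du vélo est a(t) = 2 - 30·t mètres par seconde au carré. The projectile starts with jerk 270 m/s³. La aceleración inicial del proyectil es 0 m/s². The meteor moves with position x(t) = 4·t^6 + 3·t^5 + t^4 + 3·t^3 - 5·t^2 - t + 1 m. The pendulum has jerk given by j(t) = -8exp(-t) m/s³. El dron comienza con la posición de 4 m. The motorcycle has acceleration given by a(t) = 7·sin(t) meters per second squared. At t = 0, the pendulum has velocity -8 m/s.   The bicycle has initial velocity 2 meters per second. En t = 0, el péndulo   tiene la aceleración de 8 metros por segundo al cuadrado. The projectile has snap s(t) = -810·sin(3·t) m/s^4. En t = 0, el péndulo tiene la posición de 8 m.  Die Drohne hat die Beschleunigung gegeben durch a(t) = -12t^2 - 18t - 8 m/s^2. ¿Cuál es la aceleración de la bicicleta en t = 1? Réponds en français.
De l'équation de l'accélération a(t) = 2 - 30·t, nous substituons t = 1 pour obtenir a = -28.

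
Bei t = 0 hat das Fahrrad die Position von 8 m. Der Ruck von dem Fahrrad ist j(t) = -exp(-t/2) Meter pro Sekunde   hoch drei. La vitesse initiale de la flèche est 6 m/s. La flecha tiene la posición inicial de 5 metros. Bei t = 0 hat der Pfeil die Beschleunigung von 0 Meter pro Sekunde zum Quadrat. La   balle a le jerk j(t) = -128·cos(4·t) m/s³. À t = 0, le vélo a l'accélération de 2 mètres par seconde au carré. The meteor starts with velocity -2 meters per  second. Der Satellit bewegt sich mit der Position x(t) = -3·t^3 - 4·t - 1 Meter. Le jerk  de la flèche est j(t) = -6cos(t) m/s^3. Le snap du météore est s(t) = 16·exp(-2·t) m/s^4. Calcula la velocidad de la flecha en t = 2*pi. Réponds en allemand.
Wir müssen unsere Gleichung für den Ruck j(t) = -6·cos(t) 2-mal integrieren. Das Integral von dem Ruck, mit a(0) = 0, ergibt die Beschleunigung: a(t) = -6·sin(t). Das Integral von der Beschleunigung ist die Geschwindigkeit. Mit v(0) = 6 erhalten wir v(t) = 6·cos(t). Aus der Gleichung für die Geschwindigkeit v(t) = 6·cos(t), setzen wir t = 2*pi ein und erhalten v = 6.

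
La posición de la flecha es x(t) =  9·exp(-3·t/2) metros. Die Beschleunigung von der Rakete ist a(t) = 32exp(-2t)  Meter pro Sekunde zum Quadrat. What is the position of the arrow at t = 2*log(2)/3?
Using x(t) = 9·exp(-3·t/2) and substituting t = 2*log(2)/3, we find x = 9/2.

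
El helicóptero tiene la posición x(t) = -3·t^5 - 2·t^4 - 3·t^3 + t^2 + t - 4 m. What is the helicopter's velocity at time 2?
Starting from position x(t) = -3·t^5 - 2·t^4 - 3·t^3 + t^2 + t - 4, we take 1 derivative. Differentiating position, we get velocity: v(t) = -15·t^4 - 8·t^3 - 9·t^2 + 2·t + 1. We have velocity v(t) = -15·t^4 - 8·t^3 - 9·t^2 + 2·t + 1. Substituting t = 2: v(2) = -335.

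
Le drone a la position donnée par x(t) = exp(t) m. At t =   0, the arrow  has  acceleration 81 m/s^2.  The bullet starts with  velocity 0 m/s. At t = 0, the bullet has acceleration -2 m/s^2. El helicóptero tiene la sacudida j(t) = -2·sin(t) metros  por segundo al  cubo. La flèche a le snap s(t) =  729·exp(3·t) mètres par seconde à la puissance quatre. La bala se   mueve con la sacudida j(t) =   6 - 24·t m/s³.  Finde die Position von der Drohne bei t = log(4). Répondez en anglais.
From the given position equation x(t) = exp(t), we substitute t = log(4) to get x = 4.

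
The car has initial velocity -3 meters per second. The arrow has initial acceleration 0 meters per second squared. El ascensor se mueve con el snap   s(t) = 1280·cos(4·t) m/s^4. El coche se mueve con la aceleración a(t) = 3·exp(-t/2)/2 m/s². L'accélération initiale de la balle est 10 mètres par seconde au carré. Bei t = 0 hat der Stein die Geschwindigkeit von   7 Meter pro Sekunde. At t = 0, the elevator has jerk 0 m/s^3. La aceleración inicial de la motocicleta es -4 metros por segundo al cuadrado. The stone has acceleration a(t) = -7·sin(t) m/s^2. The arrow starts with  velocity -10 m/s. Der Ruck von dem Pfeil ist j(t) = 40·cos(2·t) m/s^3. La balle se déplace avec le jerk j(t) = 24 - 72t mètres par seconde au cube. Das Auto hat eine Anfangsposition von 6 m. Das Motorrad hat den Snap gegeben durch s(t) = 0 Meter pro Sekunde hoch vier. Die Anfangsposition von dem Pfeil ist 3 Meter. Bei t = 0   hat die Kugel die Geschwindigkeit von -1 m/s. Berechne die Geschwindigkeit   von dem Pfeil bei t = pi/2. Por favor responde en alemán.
Wir müssen das Integral unserer Gleichung für den Ruck j(t) = 40·cos(2·t) 2-mal finden. Das Integral von dem Ruck, mit a(0) = 0, ergibt die Beschleunigung: a(t) = 20·sin(2·t). Durch Integration von der Beschleunigung und Verwendung der Anfangsbedingung v(0) = -10, erhalten wir v(t) = -10·cos(2·t). Wir haben die Geschwindigkeit v(t) = -10·cos(2·t). Durch Einsetzen von t = pi/2: v(pi/2) = 10.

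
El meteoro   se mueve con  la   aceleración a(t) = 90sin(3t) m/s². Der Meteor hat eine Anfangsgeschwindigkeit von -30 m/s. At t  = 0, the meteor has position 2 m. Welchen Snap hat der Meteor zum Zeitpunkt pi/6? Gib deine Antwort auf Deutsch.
Ausgehend von der Beschleunigung a(t) = 90·sin(3·t), nehmen wir 2 Ableitungen. Die Ableitung von der Beschleunigung ergibt den Ruck: j(t) = 270·cos(3·t). Die Ableitung von dem Ruck ergibt den Snap: s(t) = -810·sin(3·t). Aus der Gleichung für den Snap s(t) = -810·sin(3·t), setzen wir t = pi/6 ein und erhalten s = -810.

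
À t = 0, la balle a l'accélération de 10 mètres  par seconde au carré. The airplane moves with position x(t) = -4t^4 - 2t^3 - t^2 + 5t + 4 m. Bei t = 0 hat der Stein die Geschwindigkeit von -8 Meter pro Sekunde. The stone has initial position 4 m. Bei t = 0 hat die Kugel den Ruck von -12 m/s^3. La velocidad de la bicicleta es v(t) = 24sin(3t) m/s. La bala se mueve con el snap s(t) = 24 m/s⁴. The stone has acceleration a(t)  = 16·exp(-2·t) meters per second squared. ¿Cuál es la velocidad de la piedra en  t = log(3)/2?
Para resolver esto, necesitamos tomar 1 integral de nuestra ecuación de la aceleración a(t) = 16·exp(-2·t). Integrando la aceleración y usando la condición inicial v(0) = -8, obtenemos v(t) = -8·exp(-2·t). De la ecuación de la velocidad v(t) = -8·exp(-2·t), sustituimos t = log(3)/2 para obtener v = -8/3.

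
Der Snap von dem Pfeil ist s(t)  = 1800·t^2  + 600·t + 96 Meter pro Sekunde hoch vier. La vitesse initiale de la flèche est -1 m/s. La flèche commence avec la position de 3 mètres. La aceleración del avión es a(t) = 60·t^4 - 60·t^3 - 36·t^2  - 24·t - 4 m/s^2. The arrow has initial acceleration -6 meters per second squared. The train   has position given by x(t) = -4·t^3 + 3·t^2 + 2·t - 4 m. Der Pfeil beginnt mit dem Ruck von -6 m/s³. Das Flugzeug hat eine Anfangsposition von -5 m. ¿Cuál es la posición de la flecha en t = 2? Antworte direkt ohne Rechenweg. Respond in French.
x(2) = 525.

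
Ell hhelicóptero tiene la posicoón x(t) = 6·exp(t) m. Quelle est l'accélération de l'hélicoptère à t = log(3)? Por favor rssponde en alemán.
Um dies zu lösen, müssen wir 2 Ableitungen unserer Gleichung für die Position x(t) = 6·exp(t) nehmen. Durch Ableiten von der Position erhalten wir die Geschwindigkeit: v(t) = 6·exp(t). Durch Ableiten von der Geschwindigkeit erhalten wir die Beschleunigung: a(t) = 6·exp(t). Aus der Gleichung für die Beschleunigung a(t) = 6·exp(t), setzen wir t = log(3) ein und erhalten a = 18.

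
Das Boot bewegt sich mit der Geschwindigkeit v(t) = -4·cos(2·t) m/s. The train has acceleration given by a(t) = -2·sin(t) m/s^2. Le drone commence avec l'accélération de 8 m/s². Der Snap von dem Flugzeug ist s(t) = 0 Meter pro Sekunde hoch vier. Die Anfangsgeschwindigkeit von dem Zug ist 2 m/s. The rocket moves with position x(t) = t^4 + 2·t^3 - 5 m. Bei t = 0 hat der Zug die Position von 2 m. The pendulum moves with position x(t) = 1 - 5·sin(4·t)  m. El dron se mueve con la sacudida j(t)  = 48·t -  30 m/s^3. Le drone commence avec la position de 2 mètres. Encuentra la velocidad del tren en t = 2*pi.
Para resolver esto, necesitamos tomar 1 antiderivada de nuestra ecuación de la aceleración a(t) = -2·sin(t). Integrando la aceleración y usando la condición inicial v(0) = 2, obtenemos v(t) = 2·cos(t). Usando v(t) = 2·cos(t) y sustituyendo t = 2*pi, encontramos v = 2.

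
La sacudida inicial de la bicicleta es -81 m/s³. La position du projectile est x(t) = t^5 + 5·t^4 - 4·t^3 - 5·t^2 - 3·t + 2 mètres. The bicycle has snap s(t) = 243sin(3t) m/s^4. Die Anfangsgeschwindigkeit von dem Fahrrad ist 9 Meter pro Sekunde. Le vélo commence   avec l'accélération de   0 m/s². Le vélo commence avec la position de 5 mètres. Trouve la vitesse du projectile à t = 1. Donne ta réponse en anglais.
Starting from position x(t) = t^5 + 5·t^4 - 4·t^3 - 5·t^2 - 3·t + 2, we take 1 derivative. Taking d/dt of x(t), we find v(t) = 5·t^4 + 20·t^3 - 12·t^2 - 10·t - 3. We have velocity v(t) = 5·t^4 + 20·t^3 - 12·t^2 - 10·t - 3. Substituting t = 1: v(1) = 0.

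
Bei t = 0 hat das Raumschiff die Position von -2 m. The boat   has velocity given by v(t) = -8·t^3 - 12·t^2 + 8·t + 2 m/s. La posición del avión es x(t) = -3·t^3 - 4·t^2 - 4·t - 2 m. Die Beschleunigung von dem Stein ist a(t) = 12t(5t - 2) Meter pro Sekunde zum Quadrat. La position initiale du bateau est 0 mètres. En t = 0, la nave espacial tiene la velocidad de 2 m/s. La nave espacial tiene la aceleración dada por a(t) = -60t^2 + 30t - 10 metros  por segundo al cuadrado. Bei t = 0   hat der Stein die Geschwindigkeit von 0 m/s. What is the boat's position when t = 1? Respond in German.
Wir müssen unsere Gleichung für die Geschwindigkeit v(t) = -8·t^3 - 12·t^2 + 8·t + 2 1-mal integrieren. Die Stammfunktion von der Geschwindigkeit, mit x(0) = 0, ergibt die Position: x(t) = -2·t^4 - 4·t^3 + 4·t^2 + 2·t. Aus der Gleichung für die Position x(t) = -2·t^4 - 4·t^3 + 4·t^2 + 2·t, setzen wir t = 1 ein und erhalten x = 0.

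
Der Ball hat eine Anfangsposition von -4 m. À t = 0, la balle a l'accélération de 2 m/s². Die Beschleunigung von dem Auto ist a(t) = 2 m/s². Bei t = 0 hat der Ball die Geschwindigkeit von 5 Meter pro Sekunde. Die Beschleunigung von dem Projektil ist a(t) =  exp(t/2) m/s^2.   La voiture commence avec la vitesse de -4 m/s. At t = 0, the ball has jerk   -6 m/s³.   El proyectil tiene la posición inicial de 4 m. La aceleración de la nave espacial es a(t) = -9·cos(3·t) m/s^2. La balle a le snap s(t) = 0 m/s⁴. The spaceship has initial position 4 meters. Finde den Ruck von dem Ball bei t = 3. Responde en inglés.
We must find the integral of our snap equation s(t) = 0 1 time. The integral of snap, with j(0) = -6, gives jerk: j(t) = -6. We have jerk j(t) = -6. Substituting t = 3: j(3) = -6.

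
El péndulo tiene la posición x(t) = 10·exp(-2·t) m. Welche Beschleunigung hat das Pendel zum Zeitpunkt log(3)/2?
Um dies zu lösen, müssen wir 2 Ableitungen unserer Gleichung für die Position x(t) = 10·exp(-2·t) nehmen. Die Ableitung von der Position ergibt die Geschwindigkeit: v(t) = -20·exp(-2·t). Mit d/dt von v(t) finden wir a(t) = 40·exp(-2·t). Aus der Gleichung für die Beschleunigung a(t) = 40·exp(-2·t), setzen wir t = log(3)/2 ein und erhalten a = 40/3.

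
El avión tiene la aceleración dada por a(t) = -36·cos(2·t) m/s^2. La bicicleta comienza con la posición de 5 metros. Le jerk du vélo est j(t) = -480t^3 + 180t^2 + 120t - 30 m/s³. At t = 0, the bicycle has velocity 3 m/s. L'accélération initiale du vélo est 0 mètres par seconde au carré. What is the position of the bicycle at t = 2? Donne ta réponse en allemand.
Wir müssen unsere Gleichung für den Ruck j(t) = -480·t^3 + 180·t^2 + 120·t - 30 3-mal integrieren. Die Stammfunktion von dem Ruck, mit a(0) = 0, ergibt die Beschleunigung: a(t) = 30·t·(-4·t^3 + 2·t^2 + 2·t - 1). Die Stammfunktion von der Beschleunigung ist die Geschwindigkeit. Mit v(0) = 3 erhalten wir v(t) = -24·t^5 + 15·t^4 + 20·t^3 - 15·t^2 + 3. Durch Integration von der Geschwindigkeit und Verwendung der Anfangsbedingung x(0) = 5, erhalten wir x(t) = -4·t^6 + 3·t^5 + 5·t^4 - 5·t^3 + 3·t + 5. Mit x(t) = -4·t^6 + 3·t^5 + 5·t^4 - 5·t^3 + 3·t + 5 und Einsetzen von t = 2, finden wir x = -109.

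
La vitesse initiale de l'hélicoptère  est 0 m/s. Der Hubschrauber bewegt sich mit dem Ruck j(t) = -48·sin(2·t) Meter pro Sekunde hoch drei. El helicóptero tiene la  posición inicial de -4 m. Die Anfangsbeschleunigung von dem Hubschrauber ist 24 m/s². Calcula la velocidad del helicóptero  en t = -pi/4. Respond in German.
Um dies zu lösen, müssen wir 2 Integrale unserer Gleichung für den Ruck j(t) = -48·sin(2·t) finden. Mit ∫j(t)dt und Anwendung von a(0) = 24, finden wir a(t) = 24·cos(2·t). Die Stammfunktion von der Beschleunigung ist die Geschwindigkeit. Mit v(0) = 0 erhalten wir v(t) = 12·sin(2·t). Wir haben die Geschwindigkeit v(t) = 12·sin(2·t). Durch Einsetzen von t = -pi/4: v(-pi/4) = -12.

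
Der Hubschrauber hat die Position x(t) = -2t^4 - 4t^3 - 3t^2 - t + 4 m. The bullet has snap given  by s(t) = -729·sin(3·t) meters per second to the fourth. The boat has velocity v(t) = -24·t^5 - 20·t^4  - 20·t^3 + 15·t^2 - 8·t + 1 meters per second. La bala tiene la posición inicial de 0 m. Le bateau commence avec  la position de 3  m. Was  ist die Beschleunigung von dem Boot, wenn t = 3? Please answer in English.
To solve this, we need to take 1 derivative of our velocity equation v(t) = -24·t^5 - 20·t^4 - 20·t^3 + 15·t^2 - 8·t + 1. Taking d/dt of v(t), we find a(t) = -120·t^4 - 80·t^3 - 60·t^2 + 30·t - 8. We have acceleration a(t) = -120·t^4 - 80·t^3 - 60·t^2 + 30·t - 8. Substituting t = 3: a(3) = -12338.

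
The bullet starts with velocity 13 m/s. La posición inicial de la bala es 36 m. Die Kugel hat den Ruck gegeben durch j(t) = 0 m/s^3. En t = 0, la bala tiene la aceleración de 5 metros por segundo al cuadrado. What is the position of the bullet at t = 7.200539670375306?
To find the answer, we compute 3 antiderivatives of j(t) = 0. Taking ∫j(t)dt and applying a(0) = 5, we find a(t) = 5. Integrating acceleration and using the initial condition v(0) = 13, we get v(t) = 5·t + 13. The antiderivative of velocity, with x(0) = 36, gives position: x(t) = 5·t^2/2 + 13·t + 36. Using x(t) = 5·t^2/2 + 13·t + 36 and substituting t = 7.200539670375306, we find x = 259.226444576500.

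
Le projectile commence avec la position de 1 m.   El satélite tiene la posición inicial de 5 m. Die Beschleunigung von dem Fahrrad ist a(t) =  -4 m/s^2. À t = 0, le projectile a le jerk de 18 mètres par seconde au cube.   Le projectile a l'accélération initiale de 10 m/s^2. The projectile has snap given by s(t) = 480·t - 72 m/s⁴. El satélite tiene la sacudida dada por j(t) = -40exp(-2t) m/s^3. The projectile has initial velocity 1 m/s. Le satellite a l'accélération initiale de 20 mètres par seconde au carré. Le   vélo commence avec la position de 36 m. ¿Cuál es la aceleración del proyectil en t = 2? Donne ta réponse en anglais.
Starting from snap s(t) = 480·t - 72, we take 2 integrals. The integral of snap is jerk. Using j(0) = 18, we get j(t) = 240·t^2 - 72·t + 18. Taking ∫j(t)dt and applying a(0) = 10, we find a(t) = 80·t^3 - 36·t^2 + 18·t + 10. Using a(t) = 80·t^3 - 36·t^2 + 18·t + 10 and substituting t = 2, we find a = 542.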